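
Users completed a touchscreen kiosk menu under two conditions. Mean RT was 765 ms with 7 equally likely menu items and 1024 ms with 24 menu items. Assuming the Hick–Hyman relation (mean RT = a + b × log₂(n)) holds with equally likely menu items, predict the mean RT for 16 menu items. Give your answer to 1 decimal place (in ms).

938.8 ms

Solve the two-equation system in a and b:
  b = (1024 − 765) / (log₂ 24 − log₂ 7) = 259 / (4.5850 − 2.8074) = 145.701 ms/bit
  a = 765 − 145.701 × 2.8074 = 355.964 ms
Then RT(16) = 355.964 + 145.701 × log₂ 16 = 355.964 + 145.701 × 4 ≈ 938.770 ms.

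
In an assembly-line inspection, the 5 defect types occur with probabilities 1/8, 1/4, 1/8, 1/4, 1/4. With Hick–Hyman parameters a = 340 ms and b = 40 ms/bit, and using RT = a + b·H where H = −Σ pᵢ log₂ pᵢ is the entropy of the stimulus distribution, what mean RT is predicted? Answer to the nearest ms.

430 ms

H = −Σ pᵢ log₂ pᵢ = 0.125·3 + 0.25·2 + 0.125·3 + 0.25·2 + 0.25·2 = 2.250 bits.
RT = 340 + 40 × 2.250 = 430.00 ms.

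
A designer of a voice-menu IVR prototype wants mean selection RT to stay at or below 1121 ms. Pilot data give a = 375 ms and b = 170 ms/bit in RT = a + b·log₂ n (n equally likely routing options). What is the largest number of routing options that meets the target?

20

170·log₂ n ≤ 1121 − 375 = 746, giving log₂ n ≤ 4.3882 and n ≤ 20.941. The largest whole number is 20.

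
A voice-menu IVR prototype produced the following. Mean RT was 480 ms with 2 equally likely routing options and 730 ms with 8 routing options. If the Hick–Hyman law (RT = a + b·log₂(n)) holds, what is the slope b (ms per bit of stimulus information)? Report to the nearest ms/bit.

125 ms/bit

b = (RT₂ − RT₁)/(log₂ n₂ − log₂ n₁) = (730 − 480)/(3 − 1) = 125 ms/bit.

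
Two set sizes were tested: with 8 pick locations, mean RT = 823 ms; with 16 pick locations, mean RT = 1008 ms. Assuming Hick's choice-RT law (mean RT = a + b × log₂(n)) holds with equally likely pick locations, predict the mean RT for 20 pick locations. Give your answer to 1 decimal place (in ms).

1067.6 ms

RT is linear in log₂ n, so two points fix the line:
  b = (1008 − 823) / (log₂ 16 − log₂ 8) = 185 / (4 − 3) = 185.000 ms/bit
  a = 823 − 185.000 × 3 = 268.000 ms
Then RT(20) = 268.000 + 185.000 × log₂ 20 = 268.000 + 185.000 × 4.3219 ≈ 1067.557 ms.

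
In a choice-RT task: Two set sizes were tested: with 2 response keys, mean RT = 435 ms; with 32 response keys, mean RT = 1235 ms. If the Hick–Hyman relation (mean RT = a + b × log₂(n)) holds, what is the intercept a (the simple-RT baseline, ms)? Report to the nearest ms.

235 ms

Slope: b = (1235 − 435) / (log₂ 32 − log₂ 2) = 800/4.0000 = 200 ms/bit.
Intercept: a = 435 − 200·log₂(2) = 235.000 ms.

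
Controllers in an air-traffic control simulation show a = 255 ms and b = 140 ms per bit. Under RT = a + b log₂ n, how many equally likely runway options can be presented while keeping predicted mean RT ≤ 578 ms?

Information budget: (578 − 255)/140 = 2.3071 bits, so n ≤ 2^2.3071 = 4.949 → at most 4.

4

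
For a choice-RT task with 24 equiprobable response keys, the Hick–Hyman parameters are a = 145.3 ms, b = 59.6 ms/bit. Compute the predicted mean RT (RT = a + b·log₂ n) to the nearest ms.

419 ms

log₂(24) = 4.5850 bits, so RT = 145.3 + 59.6 × 4.5850 ≈ 418.564 ms.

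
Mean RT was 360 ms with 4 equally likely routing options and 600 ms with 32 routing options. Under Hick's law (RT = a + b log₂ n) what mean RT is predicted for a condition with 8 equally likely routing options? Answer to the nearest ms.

440 ms

RT is linear in log₂ n, so two points fix the line:
  b = (600 − 360) / (log₂ 32 − log₂ 4) = 240 / (5 − 2) = 80 ms/bit
  a = 360 − 80 × 2 = 200 ms
Then RT(8) = 200 + 80 × log₂ 8 = 200 + 80 × 3 ≈ 440.000 ms.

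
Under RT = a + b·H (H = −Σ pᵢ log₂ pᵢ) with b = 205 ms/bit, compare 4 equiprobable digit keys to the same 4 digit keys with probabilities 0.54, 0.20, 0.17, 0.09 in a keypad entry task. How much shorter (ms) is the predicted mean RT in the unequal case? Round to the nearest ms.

Equiprobable entropy H₀ = log₂ 4 = 2.0000 bits.
Skewed entropy H = −Σ pᵢ log₂ pᵢ = 1.6917 bits.
ΔRT = b·(H₀ − H) = 205 × 0.3083 = 63.21 ms.

63 ms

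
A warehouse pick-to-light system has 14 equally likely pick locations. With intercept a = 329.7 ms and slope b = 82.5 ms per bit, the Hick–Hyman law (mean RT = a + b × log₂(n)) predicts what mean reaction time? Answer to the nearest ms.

log₂(14) = 3.8074 bits, so RT = 329.7 + 82.5 × 3.8074 ≈ 643.807 ms.

644 ms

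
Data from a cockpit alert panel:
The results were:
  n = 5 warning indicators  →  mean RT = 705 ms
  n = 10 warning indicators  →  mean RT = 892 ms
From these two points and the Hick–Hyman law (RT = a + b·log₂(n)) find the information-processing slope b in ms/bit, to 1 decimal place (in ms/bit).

The slope on a log₂ axis is (892 − 705) / (3.3219 − 2.3219) = 187.000 ms/bit.

187.0 ms/bit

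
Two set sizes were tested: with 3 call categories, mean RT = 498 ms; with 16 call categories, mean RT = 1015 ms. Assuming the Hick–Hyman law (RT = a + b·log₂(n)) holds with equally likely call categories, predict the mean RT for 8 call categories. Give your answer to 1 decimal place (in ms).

800.9 ms

Solve the two-equation system in a and b:
  b = (1015 − 498) / (log₂ 16 − log₂ 3) = 517 / (4 − 1.5850) = 214.075 ms/bit
  a = 498 − 214.075 × 1.5850 = 158.699 ms
Then RT(8) = 158.699 + 214.075 × log₂ 8 = 158.699 + 214.075 × 3 ≈ 800.925 ms.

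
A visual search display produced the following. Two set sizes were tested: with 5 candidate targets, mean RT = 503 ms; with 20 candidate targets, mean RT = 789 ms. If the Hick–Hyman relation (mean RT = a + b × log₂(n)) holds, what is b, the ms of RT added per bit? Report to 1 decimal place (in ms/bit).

Slope: b = (789 − 503) / (log₂ 20 − log₂ 5) = 286/2.0000 = 143.000 ms/bit.

143.0 ms/bit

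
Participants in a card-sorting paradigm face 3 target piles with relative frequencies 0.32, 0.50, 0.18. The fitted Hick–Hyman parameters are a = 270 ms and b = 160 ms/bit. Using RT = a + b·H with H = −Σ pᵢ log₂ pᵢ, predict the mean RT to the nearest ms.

H = 0.32·log₂(1/0.32) + 0.50·log₂(1/0.50) + 0.18·log₂(1/0.18) = 1.4713 bits.
RT = 270 + 160 × 1.4713 = 505.41 ms.

505 ms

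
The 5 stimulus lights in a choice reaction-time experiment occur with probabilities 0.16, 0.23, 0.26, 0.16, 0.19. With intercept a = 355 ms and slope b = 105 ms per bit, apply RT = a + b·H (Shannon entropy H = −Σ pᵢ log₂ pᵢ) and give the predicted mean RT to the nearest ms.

Entropy contributions −pᵢ log₂ pᵢ: 0.4230, 0.4877, 0.5053, 0.4230, 0.4552; sum H = 2.2942 bits.
RT = a + bH = 355 + 105·2.2942 = 595.89 ms.

596 ms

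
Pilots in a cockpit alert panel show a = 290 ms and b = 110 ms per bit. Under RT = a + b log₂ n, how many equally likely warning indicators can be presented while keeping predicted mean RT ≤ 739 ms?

16

Information budget: (739 − 290)/110 = 4.0818 bits, so n ≤ 2^4.0818 = 16.934 → at most 16.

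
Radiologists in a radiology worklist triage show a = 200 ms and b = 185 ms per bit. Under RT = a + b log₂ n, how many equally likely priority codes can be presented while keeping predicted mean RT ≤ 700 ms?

Set 200 + 185·log₂ n ≤ 700 → log₂ n ≤ (700 − 200)/185 = 2.7027.
So n ≤ 2^2.7027 = 6.510; the largest integer n is 6.

6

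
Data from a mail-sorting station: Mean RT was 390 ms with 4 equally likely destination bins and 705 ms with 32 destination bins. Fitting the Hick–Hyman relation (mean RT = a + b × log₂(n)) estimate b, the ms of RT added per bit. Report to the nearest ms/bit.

105 ms/bit

Slope: b = (705 − 390) / (log₂ 32 − log₂ 4) = 315/3.0000 = 105 ms/bit.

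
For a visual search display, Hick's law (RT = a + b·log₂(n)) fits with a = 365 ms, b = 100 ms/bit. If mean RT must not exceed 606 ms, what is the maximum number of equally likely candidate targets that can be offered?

Set 365 + 100·log₂ n ≤ 606 → log₂ n ≤ (606 − 365)/100 = 2.4100.
So n ≤ 2^2.4100 = 5.315; the largest integer n is 5.

5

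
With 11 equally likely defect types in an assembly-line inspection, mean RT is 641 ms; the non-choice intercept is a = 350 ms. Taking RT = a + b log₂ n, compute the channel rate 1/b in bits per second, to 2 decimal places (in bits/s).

11.89 bits/s

Choice component = 641 − 350 = 291 ms over log₂(11) = 3.4594 bits.
b = 291 / 3.4594 = 84.118 ms/bit, so 1/b = 11.888 bits/s.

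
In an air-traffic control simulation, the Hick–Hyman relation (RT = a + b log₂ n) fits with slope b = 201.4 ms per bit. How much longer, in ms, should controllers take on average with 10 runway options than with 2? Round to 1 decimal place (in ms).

467.6 ms

ΔRT = (a + b log₂ n₂) − (a + b log₂ n₁) = b·(log₂ n₂ − log₂ n₁).
log₂(10) − log₂(2) = 3.3219 − 1 = 2.3219.
ΔRT = 201.4 × 2.3219 = 467.636 ms.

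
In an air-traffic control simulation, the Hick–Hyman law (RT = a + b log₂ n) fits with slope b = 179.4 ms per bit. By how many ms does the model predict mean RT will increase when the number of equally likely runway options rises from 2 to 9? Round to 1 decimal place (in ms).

389.3 ms

The intercept a cancels: ΔRT = b·(log₂ n₂ − log₂ n₁) = b·log₂(n₂/n₁).
log₂(9) − log₂(2) = 3.1699 − 1 = 2.1699.
ΔRT = 179.4 × 2.1699 = 389.285 ms.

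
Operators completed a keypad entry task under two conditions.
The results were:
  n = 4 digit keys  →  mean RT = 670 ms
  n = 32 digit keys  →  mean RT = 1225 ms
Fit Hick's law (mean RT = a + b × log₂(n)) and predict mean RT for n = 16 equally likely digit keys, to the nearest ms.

1040 ms

Fit slope and intercept:
  b = (1225 − 670) / (log₂ 32 − log₂ 4) = 555 / (5 − 2) = 185 ms/bit
  a = 670 − 185 × 2 = 300 ms
Then RT(16) = 300 + 185 × log₂ 16 = 300 + 185 × 4 ≈ 1040.000 ms.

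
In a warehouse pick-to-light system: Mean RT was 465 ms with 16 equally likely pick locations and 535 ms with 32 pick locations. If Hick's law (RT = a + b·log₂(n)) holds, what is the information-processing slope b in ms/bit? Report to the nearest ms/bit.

70 ms/bit

b = (RT₂ − RT₁)/(log₂ n₂ − log₂ n₁) = (535 − 465)/(5 − 4) = 70 ms/bit.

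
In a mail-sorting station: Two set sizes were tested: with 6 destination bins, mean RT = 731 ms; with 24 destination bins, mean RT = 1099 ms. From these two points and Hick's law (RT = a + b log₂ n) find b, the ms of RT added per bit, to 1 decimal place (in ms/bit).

184.0 ms/bit

Slope: b = (1099 − 731) / (log₂ 24 − log₂ 6) = 368/2.0000 = 184.000 ms/bit.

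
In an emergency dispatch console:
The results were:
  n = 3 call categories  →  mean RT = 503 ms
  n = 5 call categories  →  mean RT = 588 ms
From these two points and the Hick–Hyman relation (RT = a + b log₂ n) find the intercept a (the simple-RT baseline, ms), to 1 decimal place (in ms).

320.2 ms

The slope on a log₂ axis is (588 − 503) / (2.3219 − 1.5850) = 115.338 ms/bit.
a = RT₁ − b·log₂ n₁ = 503 − 115.338 × 1.5850 = 320.194 ms.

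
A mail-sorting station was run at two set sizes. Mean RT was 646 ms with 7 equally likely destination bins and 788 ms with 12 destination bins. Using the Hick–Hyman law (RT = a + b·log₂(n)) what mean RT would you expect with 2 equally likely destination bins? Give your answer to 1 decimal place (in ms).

Solve the two-equation system in a and b:
  b = (788 − 646) / (log₂ 12 − log₂ 7) = 142 / (3.5850 − 2.8074) = 182.611 ms/bit
  a = 646 − 182.611 × 2.8074 = 133.345 ms
Then RT(2) = 133.345 + 182.611 × log₂ 2 = 133.345 + 182.611 × 1 ≈ 315.956 ms.

316.0 ms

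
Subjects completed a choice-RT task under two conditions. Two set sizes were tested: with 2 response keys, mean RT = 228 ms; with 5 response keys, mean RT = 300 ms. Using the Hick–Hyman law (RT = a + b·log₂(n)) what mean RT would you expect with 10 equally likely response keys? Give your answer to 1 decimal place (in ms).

Fit slope and intercept:
  b = (300 − 228) / (log₂ 5 − log₂ 2) = 72 / (2.3219 − 1) = 54.466 ms/bit
  a = 228 − 54.466 × 1 = 173.534 ms
Then RT(10) = 173.534 + 54.466 × log₂ 10 = 173.534 + 54.466 × 3.3219 ≈ 354.466 ms.

354.5 ms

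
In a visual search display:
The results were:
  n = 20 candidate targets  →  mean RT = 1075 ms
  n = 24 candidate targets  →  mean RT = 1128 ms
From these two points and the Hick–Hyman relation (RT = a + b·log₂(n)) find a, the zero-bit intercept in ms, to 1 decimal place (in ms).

204.2 ms

b = (RT₂ − RT₁)/(log₂ n₂ − log₂ n₁) = (1128 − 1075)/(4.5850 − 4.3219) = 201.495 ms/bit.
Intercept: a = 1075 − 201.495·log₂(20) = 204.155 ms.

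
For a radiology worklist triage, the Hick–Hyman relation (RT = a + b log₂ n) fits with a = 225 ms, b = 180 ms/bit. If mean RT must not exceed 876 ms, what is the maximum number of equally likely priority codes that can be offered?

12

Set 225 + 180·log₂ n ≤ 876 → log₂ n ≤ (876 − 225)/180 = 3.6167.
So n ≤ 2^3.6167 = 12.267; the largest integer n is 12.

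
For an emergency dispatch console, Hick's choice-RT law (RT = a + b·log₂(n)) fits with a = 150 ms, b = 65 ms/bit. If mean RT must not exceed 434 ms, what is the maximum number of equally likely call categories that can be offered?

20

Set 150 + 65·log₂ n ≤ 434 → log₂ n ≤ (434 − 150)/65 = 4.3692.
So n ≤ 2^4.3692 = 20.667; the largest integer n is 20.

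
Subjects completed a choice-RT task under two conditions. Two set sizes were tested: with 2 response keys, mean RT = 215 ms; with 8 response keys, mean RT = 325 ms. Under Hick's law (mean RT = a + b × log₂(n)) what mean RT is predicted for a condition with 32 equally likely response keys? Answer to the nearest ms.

Fit slope and intercept:
  b = (325 − 215) / (log₂ 8 − log₂ 2) = 110 / (3 − 1) = 55 ms/bit
  a = 215 − 55 × 1 = 160 ms
Then RT(32) = 160 + 55 × log₂ 32 = 160 + 55 × 5 ≈ 435.000 ms.

435 ms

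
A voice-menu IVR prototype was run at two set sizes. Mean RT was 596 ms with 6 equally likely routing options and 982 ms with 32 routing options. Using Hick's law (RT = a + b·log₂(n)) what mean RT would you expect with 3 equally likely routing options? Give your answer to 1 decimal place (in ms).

436.2 ms

Solve the two-equation system in a and b:
  b = (982 − 596) / (log₂ 32 − log₂ 6) = 386 / (5 − 2.5850) = 159.832 ms/bit
  a = 596 − 159.832 × 2.5850 = 182.841 ms
Then RT(3) = 182.841 + 159.832 × log₂ 3 = 182.841 + 159.832 × 1.5850 ≈ 436.168 ms.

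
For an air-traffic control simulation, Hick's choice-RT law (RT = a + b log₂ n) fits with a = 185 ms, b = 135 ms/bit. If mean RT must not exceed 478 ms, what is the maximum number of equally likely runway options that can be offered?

Information budget: (478 − 185)/135 = 2.1704 bits, so n ≤ 2^2.1704 = 4.501 → at most 4.

4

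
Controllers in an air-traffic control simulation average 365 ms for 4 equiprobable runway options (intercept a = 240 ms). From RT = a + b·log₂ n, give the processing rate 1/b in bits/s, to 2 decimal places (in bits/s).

b = (365 − 240)/log₂ 4 = 125/2 = 62.500 ms per bit = 0.06250 s/bit; the reciprocal is 16.000 bits/s.

16.00 bits/s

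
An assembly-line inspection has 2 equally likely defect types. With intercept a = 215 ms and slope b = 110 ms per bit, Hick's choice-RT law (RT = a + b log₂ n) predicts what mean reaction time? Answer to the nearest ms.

log₂(2) = 1 bits, so RT = 215 + 110 × 1 ≈ 325.000 ms.

325 ms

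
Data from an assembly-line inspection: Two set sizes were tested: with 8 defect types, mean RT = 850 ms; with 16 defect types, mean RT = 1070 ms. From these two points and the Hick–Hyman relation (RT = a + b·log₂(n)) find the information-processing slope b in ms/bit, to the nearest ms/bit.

220 ms/bit

The slope on a log₂ axis is (1070 − 850) / (4 − 3) = 220 ms/bit.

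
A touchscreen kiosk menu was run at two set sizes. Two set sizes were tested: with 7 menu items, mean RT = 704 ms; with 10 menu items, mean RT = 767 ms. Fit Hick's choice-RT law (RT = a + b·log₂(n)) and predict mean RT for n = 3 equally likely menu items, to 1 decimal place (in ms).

554.3 ms

Fit slope and intercept:
  b = (767 − 704) / (log₂ 10 − log₂ 7) = 63 / (3.3219 − 2.8074) = 122.432 ms/bit
  a = 704 − 122.432 × 2.8074 = 360.291 ms
Then RT(3) = 360.291 + 122.432 × log₂ 3 = 360.291 + 122.432 × 1.5850 ≈ 554.341 ms.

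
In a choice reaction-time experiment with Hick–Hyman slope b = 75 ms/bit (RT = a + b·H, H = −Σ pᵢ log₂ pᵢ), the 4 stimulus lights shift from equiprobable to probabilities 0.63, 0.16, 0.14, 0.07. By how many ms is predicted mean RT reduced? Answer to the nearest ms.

37 ms

Equiprobable entropy H₀ = log₂ 4 = 2.0000 bits.
Skewed entropy H = −Σ pᵢ log₂ pᵢ = 1.5086 bits.
ΔRT = b·(H₀ − H) = 75 × 0.4914 = 36.85 ms.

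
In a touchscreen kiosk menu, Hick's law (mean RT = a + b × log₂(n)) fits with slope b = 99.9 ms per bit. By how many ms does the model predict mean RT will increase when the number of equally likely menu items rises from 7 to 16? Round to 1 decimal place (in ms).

Only the slope matters, since a is common to both: ΔRT = b·log₂(n₂/n₁).
log₂(16) − log₂(7) = 4 − 2.8074 = 1.1926.
ΔRT = 99.9 × 1.1926 = 119.145 ms.

119.1 ms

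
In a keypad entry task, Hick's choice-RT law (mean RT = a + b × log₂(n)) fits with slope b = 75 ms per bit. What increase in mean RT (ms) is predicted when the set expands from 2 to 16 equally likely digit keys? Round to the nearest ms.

The intercept a cancels: ΔRT = b·(log₂ n₂ − log₂ n₁) = b·log₂(n₂/n₁).
log₂(16) − log₂(2) = log₂(16/2) = log₂(8) = 3.
ΔRT = 75 × 3.0000 = 225.000 ms.

225 ms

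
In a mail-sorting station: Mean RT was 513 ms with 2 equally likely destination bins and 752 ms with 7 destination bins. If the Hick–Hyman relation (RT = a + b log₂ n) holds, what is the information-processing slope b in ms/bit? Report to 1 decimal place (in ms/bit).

132.2 ms/bit

Slope: b = (752 − 513) / (log₂ 7 − log₂ 2) = 239/1.8074 = 132.237 ms/bit.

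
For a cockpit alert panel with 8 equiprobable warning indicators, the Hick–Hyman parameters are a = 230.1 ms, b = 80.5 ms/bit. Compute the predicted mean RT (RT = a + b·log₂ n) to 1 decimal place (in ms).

471.6 ms

log₂(8) = 3 bits, so RT = 230.1 + 80.5 × 3 ≈ 471.600 ms.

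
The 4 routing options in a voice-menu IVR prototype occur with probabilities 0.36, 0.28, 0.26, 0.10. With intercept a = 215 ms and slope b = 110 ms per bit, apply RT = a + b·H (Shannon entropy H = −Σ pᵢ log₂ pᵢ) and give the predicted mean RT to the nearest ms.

H = 0.36·log₂(1/0.36) + 0.28·log₂(1/0.28) + 0.26·log₂(1/0.26) + 0.10·log₂(1/0.10) = 1.8823 bits.
RT = 215 + 110 × 1.8823 = 422.05 ms.

422 ms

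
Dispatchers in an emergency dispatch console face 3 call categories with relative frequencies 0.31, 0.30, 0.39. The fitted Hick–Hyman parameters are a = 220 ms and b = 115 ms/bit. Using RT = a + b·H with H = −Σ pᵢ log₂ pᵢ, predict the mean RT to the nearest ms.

Entropy contributions −pᵢ log₂ pᵢ: 0.5238, 0.5211, 0.5298; sum H = 1.5747 bits.
RT = a + bH = 220 + 115·1.5747 = 401.09 ms.

401 ms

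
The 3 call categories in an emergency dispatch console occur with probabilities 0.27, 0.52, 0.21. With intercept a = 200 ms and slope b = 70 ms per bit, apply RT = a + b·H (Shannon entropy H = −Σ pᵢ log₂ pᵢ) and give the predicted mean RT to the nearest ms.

303 ms

Entropy contributions −pᵢ log₂ pᵢ: 0.5100, 0.4906, 0.4728; sum H = 1.4734 bits.
RT = a + bH = 200 + 70·1.4734 = 303.14 ms.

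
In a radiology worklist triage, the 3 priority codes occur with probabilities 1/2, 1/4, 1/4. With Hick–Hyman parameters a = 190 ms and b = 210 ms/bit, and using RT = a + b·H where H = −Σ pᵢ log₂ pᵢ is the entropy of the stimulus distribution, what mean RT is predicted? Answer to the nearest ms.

Each term −pᵢ log₂ pᵢ: 0.5·1 + 0.25·2 + 0.25·2; summed, H = 1.500 bits.
Mean RT = a + bH = 190 + 210·1.500 = 505.00 ms.

505 ms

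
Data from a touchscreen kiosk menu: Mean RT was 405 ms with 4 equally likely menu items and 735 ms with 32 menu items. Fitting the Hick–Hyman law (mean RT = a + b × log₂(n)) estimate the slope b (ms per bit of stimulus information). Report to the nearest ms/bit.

110 ms/bit

The slope on a log₂ axis is (735 − 405) / (5 − 2) = 110 ms/bit.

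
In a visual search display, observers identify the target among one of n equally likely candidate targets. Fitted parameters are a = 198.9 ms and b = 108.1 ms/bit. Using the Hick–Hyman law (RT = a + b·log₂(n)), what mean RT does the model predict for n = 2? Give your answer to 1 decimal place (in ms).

307.0 ms

log₂(2) = 1 bits, so RT = 198.9 + 108.1 × 1 ≈ 307.000 ms.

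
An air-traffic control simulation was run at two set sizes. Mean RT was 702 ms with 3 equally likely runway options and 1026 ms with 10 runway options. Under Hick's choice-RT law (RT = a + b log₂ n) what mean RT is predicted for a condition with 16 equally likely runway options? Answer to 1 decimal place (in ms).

1152.5 ms

RT is linear in log₂ n, so two points fix the line:
  b = (1026 − 702) / (log₂ 10 − log₂ 3) = 324 / (3.3219 − 1.5850) = 186.532 ms/bit
  a = 702 − 186.532 × 1.5850 = 406.353 ms
Then RT(16) = 406.353 + 186.532 × log₂ 16 = 406.353 + 186.532 × 4 ≈ 1152.482 ms.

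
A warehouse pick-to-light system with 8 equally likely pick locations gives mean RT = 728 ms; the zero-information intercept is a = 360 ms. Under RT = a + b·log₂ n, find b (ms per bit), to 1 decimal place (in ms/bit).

122.7 ms/bit

b = (728 − 360) / log₂(8) = 368 / 3 = 122.667 ms/bit.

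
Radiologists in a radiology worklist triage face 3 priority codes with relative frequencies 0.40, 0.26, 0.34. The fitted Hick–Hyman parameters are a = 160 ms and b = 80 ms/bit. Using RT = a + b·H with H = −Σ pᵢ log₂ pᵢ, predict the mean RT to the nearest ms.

H = 0.40·log₂(1/0.40) + 0.26·log₂(1/0.26) + 0.34·log₂(1/0.34) = 1.5632 bits.
RT = 160 + 80 × 1.5632 = 285.06 ms.

285 ms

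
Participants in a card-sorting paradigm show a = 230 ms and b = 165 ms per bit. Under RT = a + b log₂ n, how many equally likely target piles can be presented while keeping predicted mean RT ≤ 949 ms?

Set 230 + 165·log₂ n ≤ 949 → log₂ n ≤ (949 − 230)/165 = 4.3576.
So n ≤ 2^4.3576 = 20.500; the largest integer n is 20.

20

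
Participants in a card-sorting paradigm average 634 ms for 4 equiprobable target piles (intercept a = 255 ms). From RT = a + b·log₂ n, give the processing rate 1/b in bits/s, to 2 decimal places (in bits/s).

b = (634 − 255)/log₂ 4 = 379/2 = 189.500 ms per bit = 0.18950 s/bit; the reciprocal is 5.277 bits/s.

5.28 bits/s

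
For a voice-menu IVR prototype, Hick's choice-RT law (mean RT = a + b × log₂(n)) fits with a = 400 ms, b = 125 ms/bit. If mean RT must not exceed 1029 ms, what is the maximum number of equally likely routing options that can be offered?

Information budget: (1029 − 400)/125 = 5.0320 bits, so n ≤ 2^5.0320 = 32.718 → at most 32.

32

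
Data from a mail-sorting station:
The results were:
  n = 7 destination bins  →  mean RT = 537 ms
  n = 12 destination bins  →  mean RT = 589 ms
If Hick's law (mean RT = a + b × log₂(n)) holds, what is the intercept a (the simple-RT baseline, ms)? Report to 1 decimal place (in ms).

349.3 ms

The slope on a log₂ axis is (589 − 537) / (3.5850 − 2.8074) = 66.872 ms/bit.
a = RT₁ − b·log₂ n₁ = 537 − 66.872 × 2.8074 = 349.267 ms.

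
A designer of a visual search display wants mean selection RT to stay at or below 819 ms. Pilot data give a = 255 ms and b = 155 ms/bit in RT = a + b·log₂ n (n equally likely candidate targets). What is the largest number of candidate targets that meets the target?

12

155·log₂ n ≤ 819 − 255 = 564, giving log₂ n ≤ 3.6387 and n ≤ 12.455. The largest whole number is 12.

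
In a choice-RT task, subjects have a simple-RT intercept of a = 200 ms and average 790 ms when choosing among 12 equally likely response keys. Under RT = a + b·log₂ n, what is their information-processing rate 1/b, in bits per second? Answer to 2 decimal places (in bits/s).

b = (790 − 200)/log₂ 12 = 590/3.5850 = 164.576 ms per bit = 0.16458 s/bit; the reciprocal is 6.076 bits/s.

6.08 bits/s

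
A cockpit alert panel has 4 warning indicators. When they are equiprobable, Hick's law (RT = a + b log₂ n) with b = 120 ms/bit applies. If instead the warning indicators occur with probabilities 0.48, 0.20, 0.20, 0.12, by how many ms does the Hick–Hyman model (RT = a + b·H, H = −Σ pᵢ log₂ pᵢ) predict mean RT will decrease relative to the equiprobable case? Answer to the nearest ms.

24 ms

The RT saving is b·ΔH. Equiprobable H₀ = log₂(4) = 2.0000 bits; with the given probabilities H = 1.8041 bits.
b·(H₀ − H) = 120 × (2.0000 − 1.8041) = 23.51 ms.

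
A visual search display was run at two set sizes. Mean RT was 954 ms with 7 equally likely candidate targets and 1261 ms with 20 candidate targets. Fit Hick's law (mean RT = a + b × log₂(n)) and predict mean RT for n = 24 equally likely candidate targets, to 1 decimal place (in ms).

1314.3 ms

RT is linear in log₂ n, so two points fix the line:
  b = (1261 − 954) / (log₂ 20 − log₂ 7) = 307 / (4.3219 − 2.8074) = 202.697 ms/bit
  a = 954 − 202.697 × 2.8074 = 384.957 ms
Then RT(24) = 384.957 + 202.697 × log₂ 24 = 384.957 + 202.697 × 4.5850 ≈ 1314.316 ms.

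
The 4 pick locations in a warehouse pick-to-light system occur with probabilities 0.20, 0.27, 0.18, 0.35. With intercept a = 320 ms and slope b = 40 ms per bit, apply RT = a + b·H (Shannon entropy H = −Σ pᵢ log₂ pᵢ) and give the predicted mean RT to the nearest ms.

Entropy contributions −pᵢ log₂ pᵢ: 0.4644, 0.5100, 0.4453, 0.5301; sum H = 1.9498 bits.
RT = a + bH = 320 + 40·1.9498 = 397.99 ms.

398 ms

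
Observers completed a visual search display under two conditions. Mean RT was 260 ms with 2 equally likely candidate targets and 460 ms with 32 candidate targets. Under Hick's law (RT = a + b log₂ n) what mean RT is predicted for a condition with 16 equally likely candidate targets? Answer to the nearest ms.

With log₂ n on the abscissa the relation is linear; from the two conditions:
  b = (460 − 260) / (log₂ 32 − log₂ 2) = 200 / (5 − 1) = 50 ms/bit
  a = 260 − 50 × 1 = 210 ms
Then RT(16) = 210 + 50 × log₂ 16 = 210 + 50 × 4 ≈ 410.000 ms.

410 ms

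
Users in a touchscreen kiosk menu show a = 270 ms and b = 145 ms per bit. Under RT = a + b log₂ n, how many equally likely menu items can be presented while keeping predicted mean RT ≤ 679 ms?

7

145·log₂ n ≤ 679 − 270 = 409, giving log₂ n ≤ 2.8207 and n ≤ 7.065. The largest whole number is 7.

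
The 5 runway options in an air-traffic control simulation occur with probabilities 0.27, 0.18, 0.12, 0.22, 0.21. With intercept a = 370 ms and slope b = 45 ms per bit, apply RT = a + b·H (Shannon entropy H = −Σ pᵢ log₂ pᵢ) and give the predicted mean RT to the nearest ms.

472 ms

H = 0.27·log₂(1/0.27) + 0.18·log₂(1/0.18) + 0.12·log₂(1/0.12) + 0.22·log₂(1/0.22) + 0.21·log₂(1/0.21) = 2.2758 bits.
RT = 370 + 45 × 2.2758 = 472.41 ms.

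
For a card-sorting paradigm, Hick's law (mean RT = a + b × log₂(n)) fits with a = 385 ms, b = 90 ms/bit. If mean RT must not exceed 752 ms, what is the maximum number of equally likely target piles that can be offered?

16

Information budget: (752 − 385)/90 = 4.0778 bits, so n ≤ 2^4.0778 = 16.886 → at most 16.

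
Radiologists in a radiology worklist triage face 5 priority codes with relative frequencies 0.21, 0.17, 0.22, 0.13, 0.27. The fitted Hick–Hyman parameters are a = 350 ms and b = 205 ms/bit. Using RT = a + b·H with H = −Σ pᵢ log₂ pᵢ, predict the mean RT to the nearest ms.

H = 0.21·log₂(1/0.21) + 0.17·log₂(1/0.17) + 0.22·log₂(1/0.22) + 0.13·log₂(1/0.13) + 0.27·log₂(1/0.27) = 2.2806 bits.
RT = 350 + 205 × 2.2806 = 817.53 ms.

818 ms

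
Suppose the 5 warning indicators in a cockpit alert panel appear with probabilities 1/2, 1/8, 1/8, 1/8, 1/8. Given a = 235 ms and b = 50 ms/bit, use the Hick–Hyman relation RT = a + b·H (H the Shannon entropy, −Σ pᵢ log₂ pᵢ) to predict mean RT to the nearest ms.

Each term −pᵢ log₂ pᵢ: 0.5·1 + 0.125·3 + 0.125·3 + 0.125·3 + 0.125·3; summed, H = 2.000 bits.
Mean RT = a + bH = 235 + 50·2.000 = 335.00 ms.

335 ms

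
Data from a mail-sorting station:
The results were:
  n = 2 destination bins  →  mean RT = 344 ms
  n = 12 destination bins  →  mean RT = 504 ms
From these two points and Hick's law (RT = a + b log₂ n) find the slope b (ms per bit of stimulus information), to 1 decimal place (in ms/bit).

The slope on a log₂ axis is (504 − 344) / (3.5850 − 1) = 61.896 ms/bit.

61.9 ms/bit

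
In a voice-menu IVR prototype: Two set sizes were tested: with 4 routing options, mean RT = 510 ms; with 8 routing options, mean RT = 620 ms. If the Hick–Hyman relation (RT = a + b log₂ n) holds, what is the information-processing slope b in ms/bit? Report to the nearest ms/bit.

Slope: b = (620 − 510) / (log₂ 8 − log₂ 4) = 110/1.0000 = 110 ms/bit.

110 ms/bit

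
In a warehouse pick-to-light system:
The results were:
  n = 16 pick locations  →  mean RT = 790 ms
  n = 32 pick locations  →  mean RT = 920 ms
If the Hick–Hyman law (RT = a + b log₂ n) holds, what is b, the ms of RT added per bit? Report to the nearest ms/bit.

130 ms/bit

The slope on a log₂ axis is (920 − 790) / (5 − 4) = 130 ms/bit.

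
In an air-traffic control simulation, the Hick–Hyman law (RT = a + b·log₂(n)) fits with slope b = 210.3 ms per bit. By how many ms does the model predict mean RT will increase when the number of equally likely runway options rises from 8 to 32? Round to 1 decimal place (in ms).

420.6 ms

ΔRT = (a + b log₂ n₂) − (a + b log₂ n₁) = b·(log₂ n₂ − log₂ n₁).
log₂(32) − log₂(8) = log₂(32/8) = log₂(4) = 2.
ΔRT = 210.3 × 2.0000 = 420.600 ms.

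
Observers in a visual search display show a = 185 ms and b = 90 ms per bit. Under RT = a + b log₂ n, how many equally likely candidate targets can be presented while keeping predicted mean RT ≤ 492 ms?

10

90·log₂ n ≤ 492 − 185 = 307, giving log₂ n ≤ 3.4111 and n ≤ 10.638. The largest whole number is 10.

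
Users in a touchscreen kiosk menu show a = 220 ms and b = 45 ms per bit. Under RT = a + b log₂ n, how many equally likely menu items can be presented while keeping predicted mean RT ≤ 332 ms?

5

Information budget: (332 − 220)/45 = 2.4889 bits, so n ≤ 2^2.4889 = 5.613 → at most 5.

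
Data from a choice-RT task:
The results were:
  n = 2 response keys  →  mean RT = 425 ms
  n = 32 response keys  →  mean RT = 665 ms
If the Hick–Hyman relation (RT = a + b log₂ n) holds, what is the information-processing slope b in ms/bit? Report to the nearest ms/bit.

60 ms/bit

The slope on a log₂ axis is (665 − 425) / (5 − 1) = 60 ms/bit.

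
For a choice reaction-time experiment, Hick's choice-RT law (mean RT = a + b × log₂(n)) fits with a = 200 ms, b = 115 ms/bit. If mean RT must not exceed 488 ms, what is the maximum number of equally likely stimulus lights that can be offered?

5

115·log₂ n ≤ 488 − 200 = 288, giving log₂ n ≤ 2.5043 and n ≤ 5.674. The largest whole number is 5.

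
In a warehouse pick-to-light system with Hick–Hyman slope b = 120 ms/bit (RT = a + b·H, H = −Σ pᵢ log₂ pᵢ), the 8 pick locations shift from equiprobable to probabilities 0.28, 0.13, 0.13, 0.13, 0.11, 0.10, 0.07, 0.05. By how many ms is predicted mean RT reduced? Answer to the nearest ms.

Equiprobable entropy H₀ = log₂ 8 = 3.0000 bits.
Skewed entropy H = −Σ pᵢ log₂ pᵢ = 2.8293 bits.
ΔRT = b·(H₀ − H) = 120 × 0.1707 = 20.49 ms.

20 ms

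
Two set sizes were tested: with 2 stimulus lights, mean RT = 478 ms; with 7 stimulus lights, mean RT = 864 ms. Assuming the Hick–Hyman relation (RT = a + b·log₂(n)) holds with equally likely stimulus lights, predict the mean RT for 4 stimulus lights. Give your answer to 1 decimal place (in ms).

691.6 ms

Solve the two-equation system in a and b:
  b = (864 − 478) / (log₂ 7 − log₂ 2) = 386 / (2.8074 − 1) = 213.572 ms/bit
  a = 478 − 213.572 × 1 = 264.428 ms
Then RT(4) = 264.428 + 213.572 × log₂ 4 = 264.428 + 213.572 × 2 ≈ 691.572 ms.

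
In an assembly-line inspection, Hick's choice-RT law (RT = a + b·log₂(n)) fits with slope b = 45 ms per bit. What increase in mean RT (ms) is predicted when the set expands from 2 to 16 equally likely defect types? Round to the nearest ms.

Only the slope matters, since a is common to both: ΔRT = b·log₂(n₂/n₁).
log₂(16) − log₂(2) = log₂(16/2) = log₂(8) = 3.
ΔRT = 45 × 3.0000 = 135.000 ms.

135 ms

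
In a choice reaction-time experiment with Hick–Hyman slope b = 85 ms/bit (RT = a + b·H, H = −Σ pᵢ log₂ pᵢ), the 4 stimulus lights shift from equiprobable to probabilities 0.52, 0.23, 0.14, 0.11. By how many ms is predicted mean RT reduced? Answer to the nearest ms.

23 ms

The RT saving is b·ΔH. Equiprobable H₀ = log₂(4) = 2.0000 bits; with the given probabilities H = 1.7256 bits.
b·(H₀ − H) = 85 × (2.0000 − 1.7256) = 23.32 ms.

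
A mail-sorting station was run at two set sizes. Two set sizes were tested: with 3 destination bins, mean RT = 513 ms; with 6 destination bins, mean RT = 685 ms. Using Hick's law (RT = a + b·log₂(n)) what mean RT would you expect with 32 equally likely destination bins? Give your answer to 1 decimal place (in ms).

Solve the two-equation system in a and b:
  b = (685 − 513) / (log₂ 6 − log₂ 3) = 172 / (2.5850 − 1.5850) = 172.000 ms/bit
  a = 513 − 172.000 × 1.5850 = 240.386 ms
Then RT(32) = 240.386 + 172.000 × log₂ 32 = 240.386 + 172.000 × 5 ≈ 1100.386 ms.

1100.4 ms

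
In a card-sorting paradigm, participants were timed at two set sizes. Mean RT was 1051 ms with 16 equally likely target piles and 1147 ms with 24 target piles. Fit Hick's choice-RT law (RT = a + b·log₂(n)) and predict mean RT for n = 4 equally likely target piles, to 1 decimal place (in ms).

722.8 ms

RT is linear in log₂ n, so two points fix the line:
  b = (1147 − 1051) / (log₂ 24 − log₂ 16) = 96 / (4.5850 − 4) = 164.113 ms/bit
  a = 1051 − 164.113 × 4 = 394.548 ms
Then RT(4) = 394.548 + 164.113 × log₂ 4 = 394.548 + 164.113 × 2 ≈ 722.774 ms.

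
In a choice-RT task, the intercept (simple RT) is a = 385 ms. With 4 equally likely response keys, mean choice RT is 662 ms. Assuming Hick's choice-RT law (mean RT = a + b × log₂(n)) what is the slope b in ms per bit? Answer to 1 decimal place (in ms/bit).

log₂(4) = 2 bits.
b = (RT − a)/log₂ n = (662 − 385) / 2 = 138.500 ms/bit.

138.5 ms/bit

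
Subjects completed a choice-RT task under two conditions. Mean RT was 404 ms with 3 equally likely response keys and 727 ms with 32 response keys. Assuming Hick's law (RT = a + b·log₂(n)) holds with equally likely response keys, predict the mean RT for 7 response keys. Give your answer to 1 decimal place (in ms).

Fit slope and intercept:
  b = (727 − 404) / (log₂ 32 − log₂ 3) = 323 / (5 − 1.5850) = 94.582 ms/bit
  a = 404 − 94.582 × 1.5850 = 254.092 ms
Then RT(7) = 254.092 + 94.582 × log₂ 7 = 254.092 + 94.582 × 2.8074 ≈ 519.616 ms.

519.6 ms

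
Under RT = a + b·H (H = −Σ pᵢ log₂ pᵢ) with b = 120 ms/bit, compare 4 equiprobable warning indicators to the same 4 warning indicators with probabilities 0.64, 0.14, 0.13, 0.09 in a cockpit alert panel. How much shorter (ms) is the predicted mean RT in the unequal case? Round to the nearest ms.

The RT saving is b·ΔH. Equiprobable H₀ = log₂(4) = 2.0000 bits; with the given probabilities H = 1.5045 bits.
b·(H₀ − H) = 120 × (2.0000 − 1.5045) = 59.46 ms.

59 ms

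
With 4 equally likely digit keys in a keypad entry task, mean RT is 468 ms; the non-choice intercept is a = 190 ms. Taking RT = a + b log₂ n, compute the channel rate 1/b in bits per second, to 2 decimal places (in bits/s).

7.19 bits/s

b = (468 − 190)/log₂ 4 = 278/2 = 139.000 ms per bit = 0.13900 s/bit; the reciprocal is 7.194 bits/s.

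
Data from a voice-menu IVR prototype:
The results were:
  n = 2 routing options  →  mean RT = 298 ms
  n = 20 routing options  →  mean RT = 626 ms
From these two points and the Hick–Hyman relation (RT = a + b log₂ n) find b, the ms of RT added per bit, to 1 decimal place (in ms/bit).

The slope on a log₂ axis is (626 − 298) / (4.3219 − 1) = 98.738 ms/bit.

98.7 ms/bit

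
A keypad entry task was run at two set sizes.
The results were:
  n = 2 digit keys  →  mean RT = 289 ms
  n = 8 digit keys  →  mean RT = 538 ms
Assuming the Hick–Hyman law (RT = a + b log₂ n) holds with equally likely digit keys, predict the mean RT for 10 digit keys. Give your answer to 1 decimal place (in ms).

578.1 ms

Fit slope and intercept:
  b = (538 − 289) / (log₂ 8 − log₂ 2) = 249 / (3 − 1) = 124.500 ms/bit
  a = 289 − 124.500 × 1 = 164.500 ms
Then RT(10) = 164.500 + 124.500 × log₂ 10 = 164.500 + 124.500 × 3.3219 ≈ 578.080 ms.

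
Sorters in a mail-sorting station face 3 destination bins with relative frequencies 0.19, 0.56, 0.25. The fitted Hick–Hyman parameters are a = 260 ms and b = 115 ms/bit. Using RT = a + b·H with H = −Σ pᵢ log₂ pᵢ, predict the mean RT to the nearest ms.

H = 0.19·log₂(1/0.19) + 0.56·log₂(1/0.56) + 0.25·log₂(1/0.25) = 1.4237 bits.
RT = 260 + 115 × 1.4237 = 423.72 ms.

424 ms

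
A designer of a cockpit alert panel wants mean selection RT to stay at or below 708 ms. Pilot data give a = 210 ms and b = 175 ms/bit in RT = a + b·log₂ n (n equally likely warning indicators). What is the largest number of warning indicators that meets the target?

Set 210 + 175·log₂ n ≤ 708 → log₂ n ≤ (708 − 210)/175 = 2.8457.
So n ≤ 2^2.8457 = 7.189; the largest integer n is 7.

7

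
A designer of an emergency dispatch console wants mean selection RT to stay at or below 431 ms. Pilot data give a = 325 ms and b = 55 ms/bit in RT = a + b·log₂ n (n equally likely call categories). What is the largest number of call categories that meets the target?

Information budget: (431 − 325)/55 = 1.9273 bits, so n ≤ 2^1.9273 = 3.803 → at most 3.

3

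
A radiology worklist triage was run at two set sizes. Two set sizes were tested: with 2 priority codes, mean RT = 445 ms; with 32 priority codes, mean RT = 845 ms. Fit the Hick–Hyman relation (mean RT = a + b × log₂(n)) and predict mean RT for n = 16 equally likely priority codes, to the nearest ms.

745 ms

Solve the two-equation system in a and b:
  b = (845 − 445) / (log₂ 32 − log₂ 2) = 400 / (5 − 1) = 100 ms/bit
  a = 445 − 100 × 1 = 345 ms
Then RT(16) = 345 + 100 × log₂ 16 = 345 + 100 × 4 ≈ 745.000 ms.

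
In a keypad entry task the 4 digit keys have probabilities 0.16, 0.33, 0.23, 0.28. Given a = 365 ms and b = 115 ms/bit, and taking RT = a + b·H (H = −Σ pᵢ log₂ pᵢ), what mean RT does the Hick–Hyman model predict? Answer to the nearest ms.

Entropy contributions −pᵢ log₂ pᵢ: 0.4230, 0.5278, 0.4877, 0.5142; sum H = 1.9527 bits.
RT = a + bH = 365 + 115·1.9527 = 589.56 ms.

590 ms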